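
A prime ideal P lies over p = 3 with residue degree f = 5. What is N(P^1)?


N(P^a) = p^(a*f)
= 3^(1*5)
= 3^5
= 243

243


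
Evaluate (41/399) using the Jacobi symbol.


Compute (41/399) via quadratic reciprocity:
  reciprocity: (41/399) -> +(399/41)
  reduce: (30/41)
  pull out 2: (2/41) = +1  (since 41 mod 8 = 1)
  reciprocity: (15/41) -> +(41/15)
  reduce: (11/15)
  reciprocity: (11/15) -> -(15/11)
  reduce: (4/11)
  pull out 2: (2/11) = -1  (since 11 mod 8 = 3)
  pull out 2: (2/11) = -1  (since 11 mod 8 = 3)
  (1/11) = 1
Product of signs = -1

-1


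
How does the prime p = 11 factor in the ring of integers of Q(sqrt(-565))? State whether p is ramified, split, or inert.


K = Q(sqrt(-565)). Since d mod 4 = 3, disc(K) = -2260.
Check p | disc: -2260 mod 11 = 6.
p does not divide disc. Compute Legendre symbol (d/p):
7^((11-1)/2) mod 11 = -1
(d/p) = -1, so p is inert: (p) stays prime with e=1, f=2, g=1.
Therefore p is inert.

inert


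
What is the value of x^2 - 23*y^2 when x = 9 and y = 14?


x^2 - d*y^2
= 9^2 - 23*14^2
= 81 - 4508
= -4427

-4427


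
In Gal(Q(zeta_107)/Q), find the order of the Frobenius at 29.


The Frobenius at p in Gal(Q(zeta_n)/Q) = (Z/nZ)* is the class of p, so its order is ord_107(29), the smallest k >= 1 with 29^k = 1 mod 107.
n = 107 = 107, phi(107) = 106; the order divides phi(n).
Divisors of 106: 1, 2, 53, 106
Repeated squaring mod 107: 29^1 = 29, 29^2 = 92, 29^4 = 11, 29^8 = 14, 29^16 = 89, 29^32 = 3, 29^64 = 9
Test divisors in increasing order:
  k=1: 29^1 = 29 mod 107
  k=2: 29^2 = 92 mod 107
  k=53: 29^53 = 3 * 89 * 11 * 29 = 1 mod 107  <- first divisor giving 1
Order = 53

53


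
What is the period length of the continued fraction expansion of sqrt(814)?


Run the CF algorithm for sqrt(814).
a_0 = floor(sqrt(814)) = 28; set m_0=0, q_0=1.
Recurrence: m' = q*a - m,  q' = (d - m'^2)/q,  a' = floor((a_0 + m')/q').
  step 1: m=28, q=30, a=1
  step 2: m=2, q=27, a=1
  step 3: m=25, q=7, a=7
  step 4: m=24, q=34, a=1
  step 5: m=10, q=21, a=1
  step 6: m=11, q=33, a=1
  step 7: m=22, q=10, a=5
  step 8: m=28, q=3, a=18
  step 9: m=26, q=46, a=1
  step 10: m=20, q=9, a=5
  step 11: m=25, q=21, a=2
  step 12: m=17, q=25, a=1
  step 13: m=8, q=30, a=1
  step 14: m=22, q=11, a=4
  step 15: m=22, q=30, a=1
  step 16: m=8, q=25, a=1
  step 17: m=17, q=21, a=2
  step 18: m=25, q=9, a=5
  step 19: m=20, q=46, a=1
  step 20: m=26, q=3, a=18
  step 21: m=28, q=10, a=5
  step 22: m=22, q=33, a=1
  step 23: m=11, q=21, a=1
  step 24: m=10, q=34, a=1
  step 25: m=24, q=7, a=7
  step 26: m=25, q=27, a=1
  step 27: m=2, q=30, a=1
  step 28: m=28, q=1, a=56
a_28 = 2*a_0 = 56, so the period closes here.
sqrt(814) = [28; 1, 1, 7, 1, 1, 1, 5, 18, 1, 5, 2, 1, 1, 4, 1, 1, 2, 5, 1, 18, 5, 1, 1, 1, 7, 1, 1, 56]
Period length = 28

28


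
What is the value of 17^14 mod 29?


p = 29 is prime and the exponent is (p-1)/2 = 14, so by Euler's criterion 17^14 = (17/29) = +1 or -1 mod 29.
Compute by square-and-multiply:
  14 = 8 + 4 + 2 (binary 1110)
  Repeated squaring mod 29: 17^1 = 17, 17^2 = 28, 17^4 = 1, 17^8 = 1
  17^14 = 17^8 * 17^4 * 17^2 = 1 * 1 * 28 mod 29
    1 * 1 = 1 = 1 mod 29
    1 * 28 = 28 = 28 mod 29
  17^14 = 28 mod 29
Result 28 = p - 1 = -1 mod 29: 17 is a quadratic non-residue mod 29. As a residue in [0, p-1] the value is 28.
17^14 mod 29 = 28

28


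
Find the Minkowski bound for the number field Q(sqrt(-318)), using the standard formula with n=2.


d = -318, d mod 4 = 2, so disc(K) = 4d = -1272; |disc(K)| = 1272
Imaginary quadratic field, so n = 2, s = r2 = 1, r1 = 0
M = (n!/n^n) * (4/pi)^s * sqrt(|disc(K)|) = (2!/2^2) * (4/pi)^1 * sqrt(1272)
= 0.5 * 1.273240 * 35.665109
= 22.7051

22.7051


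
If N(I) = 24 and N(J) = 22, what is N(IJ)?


N(IJ) = N(I) * N(J)
= 24 * 22
= 528

528


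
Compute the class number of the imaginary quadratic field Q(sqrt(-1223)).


K = Q(sqrt(-1223)). d mod 4 = 1, so D = disc(K) = d = -1223
h(K) equals the number of primitive reduced positive-definite forms (a, b, c) = a*x^2 + b*x*y + c*y^2 with b^2 - 4ac = D,
where reduced means |b| <= a <= c, with b >= 0 whenever |b| = a or a = c, and primitive means gcd(a, b, c) = 1.
Reduced forces 3a^2 <= |D| = 1223, so 1 <= a <= 20; b must have the parity of D, and c = (b^2 - D)/(4a) must be an integer >= a.
Enumerate a = 1..20, b in [-a, a]:
  a=1: (1, 1, 306)  [1]
  a=2: (2, -1, 153), (2, 1, 153)  [2]
  a=3: (3, -1, 102), (3, 1, 102)  [2]
  a=4: (4, -3, 77), (4, 3, 77)  [2]
  a=5: none
  a=6: (6, -5, 52), (6, -1, 51), (6, 1, 51), (6, 5, 52)  [4]
  a=7: (7, -3, 44), (7, 3, 44)  [2]
  a=8: (8, -5, 39), (8, 5, 39)  [2]
  a=9: (9, -1, 34), (9, 1, 34)  [2]
  a=10: none
  a=11: (11, -3, 28), (11, 3, 28)  [2]
  a=12: (12, -11, 28), (12, -5, 26), (12, 5, 26), (12, 11, 28)  [4]
  a=13: (13, -5, 24), (13, 5, 24)  [2]
  a=14: (14, -11, 24), (14, -3, 22), (14, 3, 22), (14, 11, 24)  [4]
  a=15: none
  a=16: (16, -11, 21), (16, 11, 21)  [2]
  a=17: (17, -1, 18), (17, 1, 18)  [2]
  a=18: (18, -17, 21), (18, 17, 21)  [2]
  a=19..20: none
Total reduced forms: 1 + 2 + 2 + 2 + 4 + 2 + 2 + 2 + 2 + 4 + 2 + 4 + 2 + 2 + 2 = 35
h = 35

35


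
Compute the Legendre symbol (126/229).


p = 229 is prime, so compute (126/229) with the reciprocity algorithm (Jacobi-symbol steps: pull out 2s via (2/n), flip via reciprocity, reduce):
  pull out 2: (2/229) = -1  (since 229 mod 8 = 5)
  reciprocity: (63/229) -> +(229/63)
  reduce: (40/63)
  pull out 2: (2/63) = +1  (since 63 mod 8 = 7)
  pull out 2: (2/63) = +1  (since 63 mod 8 = 7)
  pull out 2: (2/63) = +1  (since 63 mod 8 = 7)
  reciprocity: (5/63) -> +(63/5)
  reduce: (3/5)
  reciprocity: (3/5) -> +(5/3)
  reduce: (2/3)
  pull out 2: (2/3) = -1  (since 3 mod 8 = 3)
  (1/3) = 1
Product of signs = 1
(126/229) = 1

1


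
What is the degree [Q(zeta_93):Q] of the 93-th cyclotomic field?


The degree equals Euler's totient phi(93).
93 = 3 * 31
phi(93) = 60

60


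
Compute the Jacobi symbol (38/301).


Compute (38/301) via quadratic reciprocity:
  pull out 2: (2/301) = -1  (since 301 mod 8 = 5)
  reciprocity: (19/301) -> +(301/19)
  reduce: (16/19)
  pull out 2: (2/19) = -1  (since 19 mod 8 = 3)
  pull out 2: (2/19) = -1  (since 19 mod 8 = 3)
  pull out 2: (2/19) = -1  (since 19 mod 8 = 3)
  pull out 2: (2/19) = -1  (since 19 mod 8 = 3)
  (1/19) = 1
Product of signs = -1

-1


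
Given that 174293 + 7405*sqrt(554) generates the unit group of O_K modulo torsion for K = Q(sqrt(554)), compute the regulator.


epsilon = 174293 + 7405*sqrt(554)
= 348586.0000
R = ln(348586.0000)
= 12.7616

12.7616


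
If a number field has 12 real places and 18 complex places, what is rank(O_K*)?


By Dirichlet's unit theorem:
rank = r1 + r2 - 1
= 12 + 18 - 1
= 29

29


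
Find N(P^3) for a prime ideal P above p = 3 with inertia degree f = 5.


N(P^a) = p^(a*f)
= 3^(3*5)
= 3^15
= 14348907

14348907


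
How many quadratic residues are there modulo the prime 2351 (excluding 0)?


For prime p, the number of non-zero quadratic residues is (p-1)/2.
= (2351-1)/2
= 1175

1175


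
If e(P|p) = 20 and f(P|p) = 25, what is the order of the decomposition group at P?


|D_P| = e * f
= 20 * 25
= 500

500


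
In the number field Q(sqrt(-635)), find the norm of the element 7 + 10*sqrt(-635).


N(a + b*sqrt(d)) = a^2 - d*b^2
= (7)^2 - (-635)*(10)^2
= 49 + 63500
= 63549

63549


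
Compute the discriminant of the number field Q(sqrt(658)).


For K = Q(sqrt(d)) with d squarefree: disc(K) = d if d = 1 mod 4, and disc(K) = 4d if d = 2 or 3 mod 4.
Here d = 658, and d mod 4 = 2.
d = 2 mod 4, not 1 (O_K = Z[sqrt(d)]), so disc(K) = 4d = 4 * (658) = 2632

2632


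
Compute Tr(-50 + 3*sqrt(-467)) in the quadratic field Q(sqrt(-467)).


Tr(a + b*sqrt(d)) = (a + b*sqrt(d)) + (a - b*sqrt(d)) = 2a
= 2 * (-50)
= -100

-100


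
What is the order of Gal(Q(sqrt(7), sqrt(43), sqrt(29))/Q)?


The 3 square roots of distinct primes are multiplicatively independent over Q,
so [K:Q] = 2^3 and Gal(K/Q) is isomorphic to (Z/2Z)^3.
|Gal| = 2^3 = 8

8


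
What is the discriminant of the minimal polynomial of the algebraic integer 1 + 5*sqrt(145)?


The element 1 + 5*sqrt(145) has minimal polynomial:
x^2 - 2*x - 3624
Discriminant = (-2)^2 - 4*(-3624)
= 4 + 14496
= 14500

14500


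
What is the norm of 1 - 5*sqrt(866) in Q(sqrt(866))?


N(a + b*sqrt(d)) = a^2 - d*b^2
= (1)^2 - (866)*(-5)^2
= 1 - 21650
= -21649

-21649


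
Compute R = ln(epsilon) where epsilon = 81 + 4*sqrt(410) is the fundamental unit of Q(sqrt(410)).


epsilon = 81 + 4*sqrt(410)
= 161.9938
R = ln(161.9938)
= 5.0876

5.0876


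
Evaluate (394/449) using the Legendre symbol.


p = 449 is prime, so compute (394/449) with the reciprocity algorithm (Jacobi-symbol steps: pull out 2s via (2/n), flip via reciprocity, reduce):
  pull out 2: (2/449) = +1  (since 449 mod 8 = 1)
  reciprocity: (197/449) -> +(449/197)
  reduce: (55/197)
  reciprocity: (55/197) -> +(197/55)
  reduce: (32/55)
  pull out 2: (2/55) = +1  (since 55 mod 8 = 7)
  pull out 2: (2/55) = +1  (since 55 mod 8 = 7)
  pull out 2: (2/55) = +1  (since 55 mod 8 = 7)
  pull out 2: (2/55) = +1  (since 55 mod 8 = 7)
  pull out 2: (2/55) = +1  (since 55 mod 8 = 7)
  (1/55) = 1
Product of signs = 1
(394/449) = 1

1


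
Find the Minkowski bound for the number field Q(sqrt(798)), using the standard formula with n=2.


d = 798, d mod 4 = 2, so disc(K) = 4d = 3192; |disc(K)| = 3192
Real quadratic field, so n = 2, s = r2 = 0, r1 = 2
M = (n!/n^n) * (4/pi)^s * sqrt(|disc(K)|) = (2!/2^2) * (4/pi)^0 * sqrt(3192)
= 0.5 * 1.000000 * 56.497788
= 28.2489

28.2489


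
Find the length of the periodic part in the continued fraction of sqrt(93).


Run the CF algorithm for sqrt(93).
a_0 = floor(sqrt(93)) = 9; set m_0=0, q_0=1.
Recurrence: m' = q*a - m,  q' = (d - m'^2)/q,  a' = floor((a_0 + m')/q').
  step 1: m=9, q=12, a=1
  step 2: m=3, q=7, a=1
  step 3: m=4, q=11, a=1
  step 4: m=7, q=4, a=4
  step 5: m=9, q=3, a=6
  step 6: m=9, q=4, a=4
  step 7: m=7, q=11, a=1
  step 8: m=4, q=7, a=1
  step 9: m=3, q=12, a=1
  step 10: m=9, q=1, a=18
a_10 = 2*a_0 = 18, so the period closes here.
sqrt(93) = [9; 1, 1, 1, 4, 6, 4, 1, 1, 1, 18]
Period length = 10

10


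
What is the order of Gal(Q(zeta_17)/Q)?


|Gal(Q(zeta_17)/Q)| = phi(17)
= 16

16


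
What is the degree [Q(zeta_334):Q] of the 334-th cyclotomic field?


The degree equals Euler's totient phi(334).
334 = 2 * 167
phi(334) = 166

166


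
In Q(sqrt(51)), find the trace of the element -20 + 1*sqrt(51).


Tr(a + b*sqrt(d)) = (a + b*sqrt(d)) + (a - b*sqrt(d)) = 2a
= 2 * (-20)
= -40

-40


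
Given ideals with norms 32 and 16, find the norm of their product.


N(IJ) = N(I) * N(J)
= 32 * 16
= 512

512


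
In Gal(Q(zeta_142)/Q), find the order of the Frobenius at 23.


The Frobenius at p in Gal(Q(zeta_n)/Q) = (Z/nZ)* is the class of p, so its order is ord_142(23), the smallest k >= 1 with 23^k = 1 mod 142.
n = 142 = 2 * 71, phi(142) = 70; the order divides phi(n).
Divisors of 70: 1, 2, 5, 7, 10, 14, 35, 70
Repeated squaring mod 142: 23^1 = 23, 23^2 = 103, 23^4 = 101, 23^8 = 119, 23^16 = 103, 23^32 = 101, 23^64 = 119
Test divisors in increasing order:
  k=1: 23^1 = 23 mod 142
  k=2: 23^2 = 103 mod 142
  k=5: 23^5 = 101 * 23 = 51 mod 142
  k=7: 23^7 = 101 * 103 * 23 = 141 mod 142
  k=10: 23^10 = 119 * 103 = 45 mod 142
  k=14: 23^14 = 119 * 101 * 103 = 1 mod 142  <- first divisor giving 1
Order = 14

14


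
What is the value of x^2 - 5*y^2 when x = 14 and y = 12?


x^2 - d*y^2
= 14^2 - 5*12^2
= 196 - 720
= -524

-524


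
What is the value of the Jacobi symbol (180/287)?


Compute (180/287) via quadratic reciprocity:
  pull out 2: (2/287) = +1  (since 287 mod 8 = 7)
  pull out 2: (2/287) = +1  (since 287 mod 8 = 7)
  reciprocity: (45/287) -> +(287/45)
  reduce: (17/45)
  reciprocity: (17/45) -> +(45/17)
  reduce: (11/17)
  reciprocity: (11/17) -> +(17/11)
  reduce: (6/11)
  pull out 2: (2/11) = -1  (since 11 mod 8 = 3)
  reciprocity: (3/11) -> -(11/3)
  reduce: (2/3)
  pull out 2: (2/3) = -1  (since 3 mod 8 = 3)
  (1/3) = 1
Product of signs = -1

-1


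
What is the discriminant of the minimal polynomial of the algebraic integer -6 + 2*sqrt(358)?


The element -6 + 2*sqrt(358) has minimal polynomial:
x^2 + 12*x - 1396
Discriminant = (12)^2 - 4*(-1396)
= 144 + 5584
= 5728

5728


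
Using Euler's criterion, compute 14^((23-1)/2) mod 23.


p = 23 is prime and the exponent is (p-1)/2 = 11, so by Euler's criterion 14^11 = (14/23) = +1 or -1 mod 23.
Compute by square-and-multiply:
  11 = 8 + 2 + 1 (binary 1011)
  Repeated squaring mod 23: 14^1 = 14, 14^2 = 12, 14^4 = 6, 14^8 = 13
  14^11 = 14^8 * 14^2 * 14^1 = 13 * 12 * 14 mod 23
    13 * 12 = 156 = 18 mod 23
    18 * 14 = 252 = 22 mod 23
  14^11 = 22 mod 23
Result 22 = p - 1 = -1 mod 23: 14 is a quadratic non-residue mod 23. As a residue in [0, p-1] the value is 22.
14^11 mod 23 = 22

22


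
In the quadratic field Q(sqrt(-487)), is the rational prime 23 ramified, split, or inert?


K = Q(sqrt(-487)). Since d mod 4 = 1, disc(K) = -487.
Check p | disc: -487 mod 23 = 19.
p does not divide disc. Compute Legendre symbol (d/p):
19^((23-1)/2) mod 23 = -1
(d/p) = -1, so p is inert: (p) stays prime with e=1, f=2, g=1.
Therefore p is inert.

inert


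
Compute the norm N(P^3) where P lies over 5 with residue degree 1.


N(P^a) = p^(a*f)
= 5^(3*1)
= 5^3
= 125

125


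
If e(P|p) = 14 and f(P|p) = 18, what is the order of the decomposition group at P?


|D_P| = e * f
= 14 * 18
= 252

252


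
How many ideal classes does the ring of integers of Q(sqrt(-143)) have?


K = Q(sqrt(-143)). d mod 4 = 1, so D = disc(K) = d = -143
h(K) equals the number of primitive reduced positive-definite forms (a, b, c) = a*x^2 + b*x*y + c*y^2 with b^2 - 4ac = D,
where reduced means |b| <= a <= c, with b >= 0 whenever |b| = a or a = c, and primitive means gcd(a, b, c) = 1.
Reduced forces 3a^2 <= |D| = 143, so 1 <= a <= 6; b must have the parity of D, and c = (b^2 - D)/(4a) must be an integer >= a.
Enumerate a = 1..6, b in [-a, a]:
  a=1: (1, 1, 36)  [1]
  a=2: (2, -1, 18), (2, 1, 18)  [2]
  a=3: (3, -1, 12), (3, 1, 12)  [2]
  a=4: (4, -1, 9), (4, 1, 9)  [2]
  a=5: none
  a=6: (6, -5, 7), (6, 1, 6), (6, 5, 7)  [3]
Total reduced forms: 1 + 2 + 2 + 2 + 3 = 10
h = 10

10


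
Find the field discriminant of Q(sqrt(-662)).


For K = Q(sqrt(d)) with d squarefree: disc(K) = d if d = 1 mod 4, and disc(K) = 4d if d = 2 or 3 mod 4.
Here d = -662, and d mod 4 = 2.
d = 2 mod 4, not 1 (O_K = Z[sqrt(d)]), so disc(K) = 4d = 4 * (-662) = -2648

-2648


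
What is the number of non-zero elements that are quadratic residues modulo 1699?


For prime p, the number of non-zero quadratic residues is (p-1)/2.
= (1699-1)/2
= 849

849


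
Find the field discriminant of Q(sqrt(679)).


For K = Q(sqrt(d)) with d squarefree: disc(K) = d if d = 1 mod 4, and disc(K) = 4d if d = 2 or 3 mod 4.
Here d = 679, and d mod 4 = 3.
d = 3 mod 4, not 1 (O_K = Z[sqrt(d)]), so disc(K) = 4d = 4 * (679) = 2716

2716


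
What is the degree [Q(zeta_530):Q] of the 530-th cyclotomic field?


The degree equals Euler's totient phi(530).
530 = 2 * 5 * 53
phi(530) = 208

208


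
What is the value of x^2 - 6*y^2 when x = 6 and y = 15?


x^2 - d*y^2
= 6^2 - 6*15^2
= 36 - 1350
= -1314

-1314


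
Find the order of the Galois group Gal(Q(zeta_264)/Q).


|Gal(Q(zeta_264)/Q)| = phi(264)
= 80

80


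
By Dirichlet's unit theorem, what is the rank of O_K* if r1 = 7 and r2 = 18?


By Dirichlet's unit theorem:
rank = r1 + r2 - 1
= 7 + 18 - 1
= 24

24


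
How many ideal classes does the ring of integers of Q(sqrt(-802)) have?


K = Q(sqrt(-802)). d mod 4 = 2, so D = disc(K) = 4d = -3208
h(K) equals the number of primitive reduced positive-definite forms (a, b, c) = a*x^2 + b*x*y + c*y^2 with b^2 - 4ac = D,
where reduced means |b| <= a <= c, with b >= 0 whenever |b| = a or a = c, and primitive means gcd(a, b, c) = 1.
Reduced forces 3a^2 <= |D| = 3208, so 1 <= a <= 32; b must have the parity of D, and c = (b^2 - D)/(4a) must be an integer >= a.
Enumerate a = 1..32, b in [-a, a]:
  a=1: (1, 0, 802)  [1]
  a=2: (2, 0, 401)  [1]
  a=3..10: none
  a=11: (11, -2, 73), (11, 2, 73)  [2]
  a=12: none
  a=13: (13, -4, 62), (13, 4, 62)  [2]
  a=14..21: none
  a=22: (22, -20, 41), (22, 20, 41)  [2]
  a=23: (23, -14, 37), (23, 14, 37)  [2]
  a=24..25: none
  a=26: (26, -4, 31), (26, 4, 31)  [2]
  a=27..32: none
Total reduced forms: 1 + 1 + 2 + 2 + 2 + 2 + 2 = 12
h = 12

12


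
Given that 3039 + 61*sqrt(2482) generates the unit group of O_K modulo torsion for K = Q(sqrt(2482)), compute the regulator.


epsilon = 3039 + 61*sqrt(2482)
= 6078.0002
R = ln(6078.0002)
= 8.7124

8.7124


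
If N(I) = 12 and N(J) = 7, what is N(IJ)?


N(IJ) = N(I) * N(J)
= 12 * 7
= 84

84


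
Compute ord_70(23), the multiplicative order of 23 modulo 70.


We want ord_70(23), the smallest k >= 1 with 23^k = 1 mod 70.
n = 70 = 2 * 5 * 7, phi(70) = 24; the order divides phi(n).
Divisors of 24: 1, 2, 3, 4, 6, 8, 12, 24
Repeated squaring mod 70: 23^1 = 23, 23^2 = 39, 23^4 = 51, 23^8 = 11, 23^16 = 51
Test divisors in increasing order:
  k=1: 23^1 = 23 mod 70
  k=2: 23^2 = 39 mod 70
  k=3: 23^3 = 39 * 23 = 57 mod 70
  k=4: 23^4 = 51 mod 70
  k=6: 23^6 = 51 * 39 = 29 mod 70
  k=8: 23^8 = 11 mod 70
  k=12: 23^12 = 11 * 51 = 1 mod 70  <- first divisor giving 1
Order = 12

12


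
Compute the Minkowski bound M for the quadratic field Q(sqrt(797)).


d = 797, d mod 4 = 1, so disc(K) = d = 797; |disc(K)| = 797
Real quadratic field, so n = 2, s = r2 = 0, r1 = 2
M = (n!/n^n) * (4/pi)^s * sqrt(|disc(K)|) = (2!/2^2) * (4/pi)^0 * sqrt(797)
= 0.5 * 1.000000 * 28.231188
= 14.1156

14.1156


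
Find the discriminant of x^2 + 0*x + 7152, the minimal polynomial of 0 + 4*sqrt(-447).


The element 0 + 4*sqrt(-447) has minimal polynomial:
x^2 + 0*x + 7152
Discriminant = (0)^2 - 4*(7152)
= 0 - 28608
= -28608

-28608


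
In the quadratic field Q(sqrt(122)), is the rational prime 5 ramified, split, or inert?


K = Q(sqrt(122)). Since d mod 4 = 2, disc(K) = 488.
Check p | disc: 488 mod 5 = 3.
p does not divide disc. Compute Legendre symbol (d/p):
2^((5-1)/2) mod 5 = -1
(d/p) = -1, so p is inert: (p) stays prime with e=1, f=2, g=1.
Therefore p is inert.

inert


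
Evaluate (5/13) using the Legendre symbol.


p = 13 is prime, so compute (5/13) with the reciprocity algorithm (Jacobi-symbol steps: pull out 2s via (2/n), flip via reciprocity, reduce):
  reciprocity: (5/13) -> +(13/5)
  reduce: (3/5)
  reciprocity: (3/5) -> +(5/3)
  reduce: (2/3)
  pull out 2: (2/3) = -1  (since 3 mod 8 = 3)
  (1/3) = 1
Product of signs = -1
(5/13) = -1

-1


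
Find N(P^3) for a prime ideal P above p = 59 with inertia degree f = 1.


N(P^a) = p^(a*f)
= 59^(3*1)
= 59^3
= 205379

205379


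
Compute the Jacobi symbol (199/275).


Compute (199/275) via quadratic reciprocity:
  reciprocity: (199/275) -> -(275/199)
  reduce: (76/199)
  pull out 2: (2/199) = +1  (since 199 mod 8 = 7)
  pull out 2: (2/199) = +1  (since 199 mod 8 = 7)
  reciprocity: (19/199) -> -(199/19)
  reduce: (9/19)
  reciprocity: (9/19) -> +(19/9)
  reduce: (1/9)
  (1/9) = 1
Product of signs = 1

1


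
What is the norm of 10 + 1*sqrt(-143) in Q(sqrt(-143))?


N(a + b*sqrt(d)) = a^2 - d*b^2
= (10)^2 - (-143)*(1)^2
= 100 + 143
= 243

243


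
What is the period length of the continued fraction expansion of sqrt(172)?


Run the CF algorithm for sqrt(172).
a_0 = floor(sqrt(172)) = 13; set m_0=0, q_0=1.
Recurrence: m' = q*a - m,  q' = (d - m'^2)/q,  a' = floor((a_0 + m')/q').
  step 1: m=13, q=3, a=8
  step 2: m=11, q=17, a=1
  step 3: m=6, q=8, a=2
  step 4: m=10, q=9, a=2
  step 5: m=8, q=12, a=1
  step 6: m=4, q=13, a=1
  step 7: m=9, q=7, a=3
  step 8: m=12, q=4, a=6
  step 9: m=12, q=7, a=3
  step 10: m=9, q=13, a=1
  step 11: m=4, q=12, a=1
  step 12: m=8, q=9, a=2
  step 13: m=10, q=8, a=2
  step 14: m=6, q=17, a=1
  step 15: m=11, q=3, a=8
  step 16: m=13, q=1, a=26
a_16 = 2*a_0 = 26, so the period closes here.
sqrt(172) = [13; 8, 1, 2, 2, 1, 1, 3, 6, 3, 1, 1, 2, 2, 1, 8, 26]
Period length = 16

16


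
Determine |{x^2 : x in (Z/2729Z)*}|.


For prime p, the number of non-zero quadratic residues is (p-1)/2.
= (2729-1)/2
= 1364

1364


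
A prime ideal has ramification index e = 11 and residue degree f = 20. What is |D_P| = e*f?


|D_P| = e * f
= 11 * 20
= 220

220


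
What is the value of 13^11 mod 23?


p = 23 is prime and the exponent is (p-1)/2 = 11, so by Euler's criterion 13^11 = (13/23) = +1 or -1 mod 23.
Compute by square-and-multiply:
  11 = 8 + 2 + 1 (binary 1011)
  Repeated squaring mod 23: 13^1 = 13, 13^2 = 8, 13^4 = 18, 13^8 = 2
  13^11 = 13^8 * 13^2 * 13^1 = 2 * 8 * 13 mod 23
    2 * 8 = 16 = 16 mod 23
    16 * 13 = 208 = 1 mod 23
  13^11 = 1 mod 23
Result 1: 13 is a quadratic residue mod 23.
13^11 mod 23 = 1

1


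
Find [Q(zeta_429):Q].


The degree equals Euler's totient phi(429).
429 = 3 * 11 * 13
phi(429) = 240

240


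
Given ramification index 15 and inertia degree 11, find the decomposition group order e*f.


|D_P| = e * f
= 15 * 11
= 165

165


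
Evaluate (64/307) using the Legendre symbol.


p = 307 is prime, so compute (64/307) with the reciprocity algorithm (Jacobi-symbol steps: pull out 2s via (2/n), flip via reciprocity, reduce):
  pull out 2: (2/307) = -1  (since 307 mod 8 = 3)
  pull out 2: (2/307) = -1  (since 307 mod 8 = 3)
  pull out 2: (2/307) = -1  (since 307 mod 8 = 3)
  pull out 2: (2/307) = -1  (since 307 mod 8 = 3)
  pull out 2: (2/307) = -1  (since 307 mod 8 = 3)
  pull out 2: (2/307) = -1  (since 307 mod 8 = 3)
  (1/307) = 1
Product of signs = 1
(64/307) = 1

1


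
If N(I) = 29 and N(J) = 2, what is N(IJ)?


N(IJ) = N(I) * N(J)
= 29 * 2
= 58

58


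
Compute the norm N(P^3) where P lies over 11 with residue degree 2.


N(P^a) = p^(a*f)
= 11^(3*2)
= 11^6
= 1771561

1771561


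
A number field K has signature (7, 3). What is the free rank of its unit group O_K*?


By Dirichlet's unit theorem:
rank = r1 + r2 - 1
= 7 + 3 - 1
= 9

9


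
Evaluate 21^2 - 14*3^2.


x^2 - d*y^2
= 21^2 - 14*3^2
= 441 - 126
= 315

315


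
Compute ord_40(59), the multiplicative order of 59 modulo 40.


We want ord_40(59), the smallest k >= 1 with 59^k = 1 mod 40.
n = 40 = 2^3 * 5, phi(40) = 16; the order divides phi(n).
Divisors of 16: 1, 2, 4, 8, 16
Repeated squaring mod 40: 59^1 = 19, 59^2 = 1, 59^4 = 1, 59^8 = 1, 59^16 = 1
Test divisors in increasing order:
  k=1: 59^1 = 19 mod 40
  k=2: 59^2 = 1 mod 40  <- first divisor giving 1
Order = 2

2


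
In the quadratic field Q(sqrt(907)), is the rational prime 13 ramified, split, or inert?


K = Q(sqrt(907)). Since d mod 4 = 3, disc(K) = 3628.
Check p | disc: 3628 mod 13 = 1.
p does not divide disc. Compute Legendre symbol (d/p):
10^((13-1)/2) mod 13 = 1
(d/p) = 1, so p splits: (p) = P*P' with e=1, f=1, g=2.
Therefore p is split.

split


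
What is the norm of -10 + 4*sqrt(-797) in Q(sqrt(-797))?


N(a + b*sqrt(d)) = a^2 - d*b^2
= (-10)^2 - (-797)*(4)^2
= 100 + 12752
= 12852

12852


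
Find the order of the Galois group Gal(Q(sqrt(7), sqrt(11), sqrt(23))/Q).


The 3 square roots of distinct primes are multiplicatively independent over Q,
so [K:Q] = 2^3 and Gal(K/Q) is isomorphic to (Z/2Z)^3.
|Gal| = 2^3 = 8

8


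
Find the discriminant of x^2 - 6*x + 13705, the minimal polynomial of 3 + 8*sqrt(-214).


The element 3 + 8*sqrt(-214) has minimal polynomial:
x^2 - 6*x + 13705
Discriminant = (-6)^2 - 4*(13705)
= 36 - 54820
= -54784

-54784


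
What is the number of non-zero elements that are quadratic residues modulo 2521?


For prime p, the number of non-zero quadratic residues is (p-1)/2.
= (2521-1)/2
= 1260

1260


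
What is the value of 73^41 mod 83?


p = 83 is prime and the exponent is (p-1)/2 = 41, so by Euler's criterion 73^41 = (73/83) = +1 or -1 mod 83.
Compute by square-and-multiply:
  41 = 32 + 8 + 1 (binary 101001)
  Repeated squaring mod 83: 73^1 = 73, 73^2 = 17, 73^4 = 40, 73^8 = 23, 73^16 = 31, 73^32 = 48
  73^41 = 73^32 * 73^8 * 73^1 = 48 * 23 * 73 mod 83
    48 * 23 = 1104 = 25 mod 83
    25 * 73 = 1825 = 82 mod 83
  73^41 = 82 mod 83
Result 82 = p - 1 = -1 mod 83: 73 is a quadratic non-residue mod 83. As a residue in [0, p-1] the value is 82.
73^41 mod 83 = 82

82


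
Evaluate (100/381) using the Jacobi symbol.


Compute (100/381) via quadratic reciprocity:
  pull out 2: (2/381) = -1  (since 381 mod 8 = 5)
  pull out 2: (2/381) = -1  (since 381 mod 8 = 5)
  reciprocity: (25/381) -> +(381/25)
  reduce: (6/25)
  pull out 2: (2/25) = +1  (since 25 mod 8 = 1)
  reciprocity: (3/25) -> +(25/3)
  reduce: (1/3)
  (1/3) = 1
Product of signs = 1

1


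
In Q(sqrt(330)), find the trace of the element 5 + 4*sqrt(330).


Tr(a + b*sqrt(d)) = (a + b*sqrt(d)) + (a - b*sqrt(d)) = 2a
= 2 * (5)
= 10

10


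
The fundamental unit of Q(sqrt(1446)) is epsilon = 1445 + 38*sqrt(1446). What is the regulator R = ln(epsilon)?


epsilon = 1445 + 38*sqrt(1446)
= 2889.9997
R = ln(2889.9997)
= 7.9690

7.9690


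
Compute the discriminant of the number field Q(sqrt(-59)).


For K = Q(sqrt(d)) with d squarefree: disc(K) = d if d = 1 mod 4, and disc(K) = 4d if d = 2 or 3 mod 4.
Here d = -59, and d mod 4 = 1.
d = 1 mod 4 (O_K = Z[(1+sqrt(d))/2]), so disc(K) = d = -59

-59


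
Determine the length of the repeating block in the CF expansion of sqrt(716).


Run the CF algorithm for sqrt(716).
a_0 = floor(sqrt(716)) = 26; set m_0=0, q_0=1.
Recurrence: m' = q*a - m,  q' = (d - m'^2)/q,  a' = floor((a_0 + m')/q').
  step 1: m=26, q=40, a=1
  step 2: m=14, q=13, a=3
  step 3: m=25, q=7, a=7
  step 4: m=24, q=20, a=2
  step 5: m=16, q=23, a=1
  step 6: m=7, q=29, a=1
  step 7: m=22, q=8, a=6
  step 8: m=26, q=5, a=10
  step 9: m=24, q=28, a=1
  step 10: m=4, q=25, a=1
  step 11: m=21, q=11, a=4
  step 12: m=23, q=17, a=2
  step 13: m=11, q=35, a=1
  step 14: m=24, q=4, a=12
  step 15: m=24, q=35, a=1
  step 16: m=11, q=17, a=2
  step 17: m=23, q=11, a=4
  step 18: m=21, q=25, a=1
  step 19: m=4, q=28, a=1
  step 20: m=24, q=5, a=10
  step 21: m=26, q=8, a=6
  step 22: m=22, q=29, a=1
  step 23: m=7, q=23, a=1
  step 24: m=16, q=20, a=2
  step 25: m=24, q=7, a=7
  step 26: m=25, q=13, a=3
  step 27: m=14, q=40, a=1
  step 28: m=26, q=1, a=52
a_28 = 2*a_0 = 52, so the period closes here.
sqrt(716) = [26; 1, 3, 7, 2, 1, 1, 6, 10, 1, 1, 4, 2, 1, 12, 1, 2, 4, 1, 1, 10, 6, 1, 1, 2, 7, 3, 1, 52]
Period length = 28

28


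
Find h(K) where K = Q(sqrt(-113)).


K = Q(sqrt(-113)). d mod 4 = 3, so D = disc(K) = 4d = -452
h(K) equals the number of primitive reduced positive-definite forms (a, b, c) = a*x^2 + b*x*y + c*y^2 with b^2 - 4ac = D,
where reduced means |b| <= a <= c, with b >= 0 whenever |b| = a or a = c, and primitive means gcd(a, b, c) = 1.
Reduced forces 3a^2 <= |D| = 452, so 1 <= a <= 12; b must have the parity of D, and c = (b^2 - D)/(4a) must be an integer >= a.
Enumerate a = 1..12, b in [-a, a]:
  a=1: (1, 0, 113)  [1]
  a=2: (2, 2, 57)  [1]
  a=3: (3, -2, 38), (3, 2, 38)  [2]
  a=4..5: none
  a=6: (6, -2, 19), (6, 2, 19)  [2]
  a=7..8: none
  a=9: (9, -4, 13), (9, 4, 13)  [2]
  a=10..12: none
Total reduced forms: 1 + 1 + 2 + 2 + 2 = 8
h = 8

8


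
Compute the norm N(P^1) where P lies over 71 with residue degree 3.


N(P^a) = p^(a*f)
= 71^(1*3)
= 71^3
= 357911

357911


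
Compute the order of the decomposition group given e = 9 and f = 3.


|D_P| = e * f
= 9 * 3
= 27

27


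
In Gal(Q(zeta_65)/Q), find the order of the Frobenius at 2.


The Frobenius at p in Gal(Q(zeta_n)/Q) = (Z/nZ)* is the class of p, so its order is ord_65(2), the smallest k >= 1 with 2^k = 1 mod 65.
n = 65 = 5 * 13, phi(65) = 48; the order divides phi(n).
Divisors of 48: 1, 2, 3, 4, 6, 8, 12, 16, 24, 48
Repeated squaring mod 65: 2^1 = 2, 2^2 = 4, 2^4 = 16, 2^8 = 61, 2^16 = 16, 2^32 = 61
Test divisors in increasing order:
  k=1: 2^1 = 2 mod 65
  k=2: 2^2 = 4 mod 65
  k=3: 2^3 = 4 * 2 = 8 mod 65
  k=4: 2^4 = 16 mod 65
  k=6: 2^6 = 16 * 4 = 64 mod 65
  k=8: 2^8 = 61 mod 65
  k=12: 2^12 = 61 * 16 = 1 mod 65  <- first divisor giving 1
Order = 12

12


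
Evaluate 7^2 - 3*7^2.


x^2 - d*y^2
= 7^2 - 3*7^2
= 49 - 147
= -98

-98


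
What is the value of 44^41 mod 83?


p = 83 is prime and the exponent is (p-1)/2 = 41, so by Euler's criterion 44^41 = (44/83) = +1 or -1 mod 83.
Compute by square-and-multiply:
  41 = 32 + 8 + 1 (binary 101001)
  Repeated squaring mod 83: 44^1 = 44, 44^2 = 27, 44^4 = 65, 44^8 = 75, 44^16 = 64, 44^32 = 29
  44^41 = 44^32 * 44^8 * 44^1 = 29 * 75 * 44 mod 83
    29 * 75 = 2175 = 17 mod 83
    17 * 44 = 748 = 1 mod 83
  44^41 = 1 mod 83
Result 1: 44 is a quadratic residue mod 83.
44^41 mod 83 = 1

1


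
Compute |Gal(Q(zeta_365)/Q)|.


|Gal(Q(zeta_365)/Q)| = phi(365)
= 288

288


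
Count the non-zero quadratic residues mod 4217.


For prime p, the number of non-zero quadratic residues is (p-1)/2.
= (4217-1)/2
= 2108

2108


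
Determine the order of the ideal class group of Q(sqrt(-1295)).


K = Q(sqrt(-1295)). d mod 4 = 1, so D = disc(K) = d = -1295
h(K) equals the number of primitive reduced positive-definite forms (a, b, c) = a*x^2 + b*x*y + c*y^2 with b^2 - 4ac = D,
where reduced means |b| <= a <= c, with b >= 0 whenever |b| = a or a = c, and primitive means gcd(a, b, c) = 1.
Reduced forces 3a^2 <= |D| = 1295, so 1 <= a <= 20; b must have the parity of D, and c = (b^2 - D)/(4a) must be an integer >= a.
Enumerate a = 1..20, b in [-a, a]:
  a=1: (1, 1, 324)  [1]
  a=2: (2, -1, 162), (2, 1, 162)  [2]
  a=3: (3, -1, 108), (3, 1, 108)  [2]
  a=4: (4, -1, 81), (4, 1, 81)  [2]
  a=5: (5, 5, 66)  [1]
  a=6: (6, -5, 55), (6, -1, 54), (6, 1, 54), (6, 5, 55)  [4]
  a=7: (7, 7, 48)  [1]
  a=8: (8, -7, 42), (8, 7, 42)  [2]
  a=9: (9, -1, 36), (9, 1, 36)  [2]
  a=10: (10, -5, 33), (10, 5, 33)  [2]
  a=11: (11, -5, 30), (11, 5, 30)  [2]
  a=12: (12, -7, 28), (12, -1, 27), (12, 1, 27), (12, 7, 28)  [4]
  a=13: none
  a=14: (14, -7, 24), (14, 7, 24)  [2]
  a=15: (15, -5, 22), (15, 5, 22)  [2]
  a=16: (16, -7, 21), (16, 7, 21)  [2]
  a=17: none
  a=18: (18, -17, 22), (18, 1, 18), (18, 17, 22)  [3]
  a=19: (19, -15, 20), (19, 15, 20)  [2]
  a=20: none
Total reduced forms: 1 + 2 + 2 + 2 + 1 + 4 + 1 + 2 + 2 + 2 + 2 + 4 + 2 + 2 + 2 + 3 + 2 = 36
h = 36

36


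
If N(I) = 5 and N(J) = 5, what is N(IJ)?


N(IJ) = N(I) * N(J)
= 5 * 5
= 25

25


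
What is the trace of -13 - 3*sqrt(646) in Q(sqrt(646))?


Tr(a + b*sqrt(d)) = (a + b*sqrt(d)) + (a - b*sqrt(d)) = 2a
= 2 * (-13)
= -26

-26


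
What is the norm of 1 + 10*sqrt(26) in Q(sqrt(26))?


N(a + b*sqrt(d)) = a^2 - d*b^2
= (1)^2 - (26)*(10)^2
= 1 - 2600
= -2599

-2599


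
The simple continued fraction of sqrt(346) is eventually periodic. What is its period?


Run the CF algorithm for sqrt(346).
a_0 = floor(sqrt(346)) = 18; set m_0=0, q_0=1.
Recurrence: m' = q*a - m,  q' = (d - m'^2)/q,  a' = floor((a_0 + m')/q').
  step 1: m=18, q=22, a=1
  step 2: m=4, q=15, a=1
  step 3: m=11, q=15, a=1
  step 4: m=4, q=22, a=1
  step 5: m=18, q=1, a=36
a_5 = 2*a_0 = 36, so the period closes here.
sqrt(346) = [18; 1, 1, 1, 1, 36]
Period length = 5

5


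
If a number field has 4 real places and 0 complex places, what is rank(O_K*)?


By Dirichlet's unit theorem:
rank = r1 + r2 - 1
= 4 + 0 - 1
= 3

3


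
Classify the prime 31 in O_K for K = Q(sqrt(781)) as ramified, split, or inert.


K = Q(sqrt(781)). Since d mod 4 = 1, disc(K) = 781.
Check p | disc: 781 mod 31 = 6.
p does not divide disc. Compute Legendre symbol (d/p):
6^((31-1)/2) mod 31 = -1
(d/p) = -1, so p is inert: (p) stays prime with e=1, f=2, g=1.
Therefore p is inert.

inert


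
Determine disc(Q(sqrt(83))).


For K = Q(sqrt(d)) with d squarefree: disc(K) = d if d = 1 mod 4, and disc(K) = 4d if d = 2 or 3 mod 4.
Here d = 83, and d mod 4 = 3.
d = 3 mod 4, not 1 (O_K = Z[sqrt(d)]), so disc(K) = 4d = 4 * (83) = 332

332


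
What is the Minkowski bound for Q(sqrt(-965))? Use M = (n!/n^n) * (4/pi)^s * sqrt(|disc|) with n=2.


d = -965, d mod 4 = 3, so disc(K) = 4d = -3860; |disc(K)| = 3860
Imaginary quadratic field, so n = 2, s = r2 = 1, r1 = 0
M = (n!/n^n) * (4/pi)^s * sqrt(|disc(K)|) = (2!/2^2) * (4/pi)^1 * sqrt(3860)
= 0.5 * 1.273240 * 62.128898
= 39.5525

39.5525


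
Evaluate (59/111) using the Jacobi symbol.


Compute (59/111) via quadratic reciprocity:
  reciprocity: (59/111) -> -(111/59)
  reduce: (52/59)
  pull out 2: (2/59) = -1  (since 59 mod 8 = 3)
  pull out 2: (2/59) = -1  (since 59 mod 8 = 3)
  reciprocity: (13/59) -> +(59/13)
  reduce: (7/13)
  reciprocity: (7/13) -> +(13/7)
  reduce: (6/7)
  pull out 2: (2/7) = +1  (since 7 mod 8 = 7)
  reciprocity: (3/7) -> -(7/3)
  reduce: (1/3)
  (1/3) = 1
Product of signs = 1

1


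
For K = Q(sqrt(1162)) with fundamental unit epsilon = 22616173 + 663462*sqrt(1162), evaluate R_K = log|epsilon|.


epsilon = 22616173 + 663462*sqrt(1162)
= 4.5232e+07
R = ln(4.5232e+07)
= 17.6273

17.6273


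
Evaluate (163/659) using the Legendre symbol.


p = 659 is prime, so compute (163/659) with the reciprocity algorithm (Jacobi-symbol steps: pull out 2s via (2/n), flip via reciprocity, reduce):
  reciprocity: (163/659) -> -(659/163)
  reduce: (7/163)
  reciprocity: (7/163) -> -(163/7)
  reduce: (2/7)
  pull out 2: (2/7) = +1  (since 7 mod 8 = 7)
  (1/7) = 1
Product of signs = 1
(163/659) = 1

1


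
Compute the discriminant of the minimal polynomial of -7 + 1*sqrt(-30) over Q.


The element -7 + 1*sqrt(-30) has minimal polynomial:
x^2 + 14*x + 79
Discriminant = (14)^2 - 4*(79)
= 196 - 316
= -120

-120


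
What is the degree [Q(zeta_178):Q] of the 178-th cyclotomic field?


The degree equals Euler's totient phi(178).
178 = 2 * 89
phi(178) = 88

88


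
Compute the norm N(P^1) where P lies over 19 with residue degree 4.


N(P^a) = p^(a*f)
= 19^(1*4)
= 19^4
= 130321

130321


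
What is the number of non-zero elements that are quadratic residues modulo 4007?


For prime p, the number of non-zero quadratic residues is (p-1)/2.
= (4007-1)/2
= 2003

2003


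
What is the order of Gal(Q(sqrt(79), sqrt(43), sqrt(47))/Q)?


The 3 square roots of distinct primes are multiplicatively independent over Q,
so [K:Q] = 2^3 and Gal(K/Q) is isomorphic to (Z/2Z)^3.
|Gal| = 2^3 = 8

8


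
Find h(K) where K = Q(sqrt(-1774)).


K = Q(sqrt(-1774)). d mod 4 = 2, so D = disc(K) = 4d = -7096
h(K) equals the number of primitive reduced positive-definite forms (a, b, c) = a*x^2 + b*x*y + c*y^2 with b^2 - 4ac = D,
where reduced means |b| <= a <= c, with b >= 0 whenever |b| = a or a = c, and primitive means gcd(a, b, c) = 1.
Reduced forces 3a^2 <= |D| = 7096, so 1 <= a <= 48; b must have the parity of D, and c = (b^2 - D)/(4a) must be an integer >= a.
Enumerate a = 1..48, b in [-a, a]:
  a=1: (1, 0, 1774)  [1]
  a=2: (2, 0, 887)  [1]
  a=3..4: none
  a=5: (5, -2, 355), (5, 2, 355)  [2]
  a=6: none
  a=7: (7, -4, 254), (7, 4, 254)  [2]
  a=8..9: none
  a=10: (10, -8, 179), (10, 8, 179)  [2]
  a=11..13: none
  a=14: (14, -4, 127), (14, 4, 127)  [2]
  a=15..24: none
  a=25: (25, -2, 71), (25, 2, 71)  [2]
  a=26..28: none
  a=29: (29, -26, 67), (29, 26, 67)  [2]
  a=30..34: none
  a=35: (35, -32, 58), (35, -18, 53), (35, 18, 53), (35, 32, 58)  [4]
  a=36..46: none
  a=47: (47, -46, 49), (47, 46, 49)  [2]
  a=48: none
Total reduced forms: 1 + 1 + 2 + 2 + 2 + 2 + 2 + 2 + 4 + 2 = 20
h = 20

20


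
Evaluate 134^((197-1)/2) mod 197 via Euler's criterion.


p = 197 is prime and the exponent is (p-1)/2 = 98, so by Euler's criterion 134^98 = (134/197) = +1 or -1 mod 197.
Compute by square-and-multiply:
  98 = 64 + 32 + 2 (binary 1100010)
  Repeated squaring mod 197: 134^1 = 134, 134^2 = 29, 134^4 = 53, 134^8 = 51, 134^16 = 40, 134^32 = 24, 134^64 = 182
  134^98 = 134^64 * 134^32 * 134^2 = 182 * 24 * 29 mod 197
    182 * 24 = 4368 = 34 mod 197
    34 * 29 = 986 = 1 mod 197
  134^98 = 1 mod 197
Result 1: 134 is a quadratic residue mod 197.
134^98 mod 197 = 1

1


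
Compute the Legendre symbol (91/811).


p = 811 is prime, so compute (91/811) with the reciprocity algorithm (Jacobi-symbol steps: pull out 2s via (2/n), flip via reciprocity, reduce):
  reciprocity: (91/811) -> -(811/91)
  reduce: (83/91)
  reciprocity: (83/91) -> -(91/83)
  reduce: (8/83)
  pull out 2: (2/83) = -1  (since 83 mod 8 = 3)
  pull out 2: (2/83) = -1  (since 83 mod 8 = 3)
  pull out 2: (2/83) = -1  (since 83 mod 8 = 3)
  (1/83) = 1
Product of signs = -1
(91/811) = -1

-1


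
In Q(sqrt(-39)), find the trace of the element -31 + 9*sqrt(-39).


Tr(a + b*sqrt(d)) = (a + b*sqrt(d)) + (a - b*sqrt(d)) = 2a
= 2 * (-31)
= -62

-62


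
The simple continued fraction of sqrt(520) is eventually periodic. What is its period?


Run the CF algorithm for sqrt(520).
a_0 = floor(sqrt(520)) = 22; set m_0=0, q_0=1.
Recurrence: m' = q*a - m,  q' = (d - m'^2)/q,  a' = floor((a_0 + m')/q').
  step 1: m=22, q=36, a=1
  step 2: m=14, q=9, a=4
  step 3: m=22, q=4, a=11
  step 4: m=22, q=9, a=4
  step 5: m=14, q=36, a=1
  step 6: m=22, q=1, a=44
a_6 = 2*a_0 = 44, so the period closes here.
sqrt(520) = [22; 1, 4, 11, 4, 1, 44]
Period length = 6

6


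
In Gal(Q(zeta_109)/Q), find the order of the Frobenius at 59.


The Frobenius at p in Gal(Q(zeta_n)/Q) = (Z/nZ)* is the class of p, so its order is ord_109(59), the smallest k >= 1 with 59^k = 1 mod 109.
n = 109 = 109, phi(109) = 108; the order divides phi(n).
Divisors of 108: 1, 2, 3, 4, 6, 9, 12, 18, 27, 36, 54, 108
Repeated squaring mod 109: 59^1 = 59, 59^2 = 102, 59^4 = 49, 59^8 = 3, 59^16 = 9, 59^32 = 81, 59^64 = 21
Test divisors in increasing order:
  k=1: 59^1 = 59 mod 109
  k=2: 59^2 = 102 mod 109
  k=3: 59^3 = 102 * 59 = 23 mod 109
  k=4: 59^4 = 49 mod 109
  k=6: 59^6 = 49 * 102 = 93 mod 109
  k=9: 59^9 = 3 * 59 = 68 mod 109
  k=12: 59^12 = 3 * 49 = 38 mod 109
  k=18: 59^18 = 9 * 102 = 46 mod 109
  k=27: 59^27 = 9 * 3 * 102 * 59 = 76 mod 109
  k=36: 59^36 = 81 * 49 = 45 mod 109
  k=54: 59^54 = 81 * 9 * 49 * 102 = 108 mod 109
  k=108: 59^108 = 21 * 81 * 3 * 49 = 1 mod 109  <- first divisor giving 1
Order = 108

108


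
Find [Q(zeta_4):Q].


The degree equals Euler's totient phi(4).
4 = 2^2
phi(4) = 2

2


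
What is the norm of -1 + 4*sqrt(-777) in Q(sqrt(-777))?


N(a + b*sqrt(d)) = a^2 - d*b^2
= (-1)^2 - (-777)*(4)^2
= 1 + 12432
= 12433

12433


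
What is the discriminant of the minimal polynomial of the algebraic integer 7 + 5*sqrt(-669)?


The element 7 + 5*sqrt(-669) has minimal polynomial:
x^2 - 14*x + 16774
Discriminant = (-14)^2 - 4*(16774)
= 196 - 67096
= -66900

-66900


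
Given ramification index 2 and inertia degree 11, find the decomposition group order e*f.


|D_P| = e * f
= 2 * 11
= 22

22


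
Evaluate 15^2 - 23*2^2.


x^2 - d*y^2
= 15^2 - 23*2^2
= 225 - 92
= 133

133


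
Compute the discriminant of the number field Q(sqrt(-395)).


For K = Q(sqrt(d)) with d squarefree: disc(K) = d if d = 1 mod 4, and disc(K) = 4d if d = 2 or 3 mod 4.
Here d = -395, and d mod 4 = 1.
d = 1 mod 4 (O_K = Z[(1+sqrt(d))/2]), so disc(K) = d = -395

-395


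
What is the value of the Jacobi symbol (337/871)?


Compute (337/871) via quadratic reciprocity:
  reciprocity: (337/871) -> +(871/337)
  reduce: (197/337)
  reciprocity: (197/337) -> +(337/197)
  reduce: (140/197)
  pull out 2: (2/197) = -1  (since 197 mod 8 = 5)
  pull out 2: (2/197) = -1  (since 197 mod 8 = 5)
  reciprocity: (35/197) -> +(197/35)
  reduce: (22/35)
  pull out 2: (2/35) = -1  (since 35 mod 8 = 3)
  reciprocity: (11/35) -> -(35/11)
  reduce: (2/11)
  pull out 2: (2/11) = -1  (since 11 mod 8 = 3)
  (1/11) = 1
Product of signs = -1

-1


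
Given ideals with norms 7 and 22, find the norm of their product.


N(IJ) = N(I) * N(J)
= 7 * 22
= 154

154


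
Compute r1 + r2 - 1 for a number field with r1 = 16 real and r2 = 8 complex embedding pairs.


By Dirichlet's unit theorem:
rank = r1 + r2 - 1
= 16 + 8 - 1
= 23

23
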